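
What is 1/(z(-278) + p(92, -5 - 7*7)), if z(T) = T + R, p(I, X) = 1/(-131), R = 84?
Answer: -131/25415 ≈ -0.0051544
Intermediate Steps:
p(I, X) = -1/131
z(T) = 84 + T (z(T) = T + 84 = 84 + T)
1/(z(-278) + p(92, -5 - 7*7)) = 1/((84 - 278) - 1/131) = 1/(-194 - 1/131) = 1/(-25415/131) = -131/25415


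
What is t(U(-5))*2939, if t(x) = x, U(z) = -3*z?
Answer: 44085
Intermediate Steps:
t(U(-5))*2939 = -3*(-5)*2939 = 15*2939 = 44085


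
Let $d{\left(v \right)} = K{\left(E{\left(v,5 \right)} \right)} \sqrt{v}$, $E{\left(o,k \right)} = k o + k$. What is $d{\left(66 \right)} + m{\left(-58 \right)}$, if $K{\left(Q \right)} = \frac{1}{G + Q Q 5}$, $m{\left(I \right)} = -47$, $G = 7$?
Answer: $-47 + \frac{\sqrt{66}}{561132} \approx -47.0$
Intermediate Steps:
$E{\left(o,k \right)} = k + k o$
$K{\left(Q \right)} = \frac{1}{7 + 5 Q^{2}}$ ($K{\left(Q \right)} = \frac{1}{7 + Q Q 5} = \frac{1}{7 + Q^{2} \cdot 5} = \frac{1}{7 + 5 Q^{2}}$)
$d{\left(v \right)} = \frac{\sqrt{v}}{7 + 5 \left(5 + 5 v\right)^{2}}$ ($d{\left(v \right)} = \frac{\sqrt{v}}{7 + 5 \left(5 \left(1 + v\right)\right)^{2}} = \frac{\sqrt{v}}{7 + 5 \left(5 + 5 v\right)^{2}}$)
$d{\left(66 \right)} + m{\left(-58 \right)} = \frac{\sqrt{66}}{7 + 125 \left(1 + 66\right)^{2}} - 47 = \frac{\sqrt{66}}{7 + 125 \cdot 67^{2}} - 47 = \frac{\sqrt{66}}{7 + 125 \cdot 4489} - 47 = \frac{\sqrt{66}}{7 + 561125} - 47 = \frac{\sqrt{66}}{561132} - 47 = -47 + \frac{\sqrt{66}}{561132}$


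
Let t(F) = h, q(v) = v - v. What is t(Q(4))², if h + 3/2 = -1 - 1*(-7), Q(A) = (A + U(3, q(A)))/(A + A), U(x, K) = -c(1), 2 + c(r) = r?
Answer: 81/4 ≈ 20.250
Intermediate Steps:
c(r) = -2 + r
q(v) = 0
U(x, K) = 1 (U(x, K) = -(-2 + 1) = -1*(-1) = 1)
Q(A) = (1 + A)/(2*A) (Q(A) = (A + 1)/(A + A) = (1 + A)/((2*A)) = (1 + A)*(1/(2*A)) = (1 + A)/(2*A))
h = 9/2 (h = -3/2 + (-1 - 1*(-7)) = -3/2 + (-1 + 7) = -3/2 + 6 = 9/2 ≈ 4.5000)
t(F) = 9/2
t(Q(4))² = (9/2)² = 81/4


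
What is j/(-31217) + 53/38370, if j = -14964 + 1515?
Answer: 517692631/1197796290 ≈ 0.43220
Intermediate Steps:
j = -13449
j/(-31217) + 53/38370 = -13449/(-31217) + 53/38370 = -13449*(-1/31217) + 53*(1/38370) = 13449/31217 + 53/38370 = 517692631/1197796290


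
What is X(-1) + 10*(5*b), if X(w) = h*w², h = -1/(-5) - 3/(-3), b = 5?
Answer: 1256/5 ≈ 251.20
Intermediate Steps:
h = 6/5 (h = -1*(-⅕) - 3*(-⅓) = ⅕ + 1 = 6/5 ≈ 1.2000)
X(w) = 6*w²/5
X(-1) + 10*(5*b) = (6/5)*(-1)² + 10*(5*5) = (6/5)*1 + 10*25 = 6/5 + 250 = 1256/5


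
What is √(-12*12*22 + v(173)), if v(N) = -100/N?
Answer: 2*I*√23708093/173 ≈ 56.29*I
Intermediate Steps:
√(-12*12*22 + v(173)) = √(-12*12*22 - 100/173) = √(-144*22 - 100*1/173) = √(-3168 - 100/173) = √(-548164/173) = 2*I*√23708093/173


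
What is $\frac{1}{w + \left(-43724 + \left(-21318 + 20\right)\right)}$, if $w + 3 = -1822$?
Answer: $- \frac{1}{66847} \approx -1.496 \cdot 10^{-5}$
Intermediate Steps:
$w = -1825$ ($w = -3 - 1822 = -1825$)
$\frac{1}{w + \left(-43724 + \left(-21318 + 20\right)\right)} = \frac{1}{-1825 + \left(-43724 + \left(-21318 + 20\right)\right)} = \frac{1}{-1825 - 65022} = \frac{1}{-66847} = - \frac{1}{66847}$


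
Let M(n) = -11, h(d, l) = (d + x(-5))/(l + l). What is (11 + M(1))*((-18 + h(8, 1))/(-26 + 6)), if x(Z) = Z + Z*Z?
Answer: 0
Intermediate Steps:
x(Z) = Z + Z²
h(d, l) = (20 + d)/(2*l) (h(d, l) = (d - 5*(1 - 5))/(l + l) = (d - 5*(-4))/((2*l)) = (d + 20)*(1/(2*l)) = (20 + d)*(1/(2*l)) = (20 + d)/(2*l))
(11 + M(1))*((-18 + h(8, 1))/(-26 + 6)) = (11 - 11)*((-18 + (½)*(20 + 8)/1)/(-26 + 6)) = 0*((-18 + (½)*1*28)/(-20)) = 0*((-18 + 14)*(-1/20)) = 0*(-4*(-1/20)) = 0*(⅕) = 0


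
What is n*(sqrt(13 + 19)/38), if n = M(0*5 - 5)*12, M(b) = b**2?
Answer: 600*sqrt(2)/19 ≈ 44.659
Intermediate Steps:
n = 300 (n = (0*5 - 5)**2*12 = (0 - 5)**2*12 = (-5)**2*12 = 25*12 = 300)
n*(sqrt(13 + 19)/38) = 300*(sqrt(13 + 19)/38) = 300*(sqrt(32)*(1/38)) = 300*((4*sqrt(2))*(1/38)) = 300*(2*sqrt(2)/19) = 600*sqrt(2)/19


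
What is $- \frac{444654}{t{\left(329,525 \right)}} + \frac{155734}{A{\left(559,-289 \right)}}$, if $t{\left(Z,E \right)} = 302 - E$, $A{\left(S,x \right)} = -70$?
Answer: $- \frac{1801451}{7805} \approx -230.81$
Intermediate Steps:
$- \frac{444654}{t{\left(329,525 \right)}} + \frac{155734}{A{\left(559,-289 \right)}} = - \frac{444654}{302 - 525} + \frac{155734}{-70} = - \frac{444654}{302 - 525} + 155734 \left(- \frac{1}{70}\right) = - \frac{444654}{-223} - \frac{77867}{35} = \left(-444654\right) \left(- \frac{1}{223}\right) - \frac{77867}{35} = \frac{444654}{223} - \frac{77867}{35} = - \frac{1801451}{7805}$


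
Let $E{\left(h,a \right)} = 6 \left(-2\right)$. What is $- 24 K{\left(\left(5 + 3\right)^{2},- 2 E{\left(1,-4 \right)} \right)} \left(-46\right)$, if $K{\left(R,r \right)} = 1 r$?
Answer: $26496$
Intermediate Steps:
$E{\left(h,a \right)} = -12$
$K{\left(R,r \right)} = r$
$- 24 K{\left(\left(5 + 3\right)^{2},- 2 E{\left(1,-4 \right)} \right)} \left(-46\right) = - 24 \left(\left(-2\right) \left(-12\right)\right) \left(-46\right) = \left(-24\right) 24 \left(-46\right) = \left(-576\right) \left(-46\right) = 26496$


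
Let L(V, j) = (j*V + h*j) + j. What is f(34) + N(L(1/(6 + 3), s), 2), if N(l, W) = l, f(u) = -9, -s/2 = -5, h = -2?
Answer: -161/9 ≈ -17.889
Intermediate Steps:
s = 10 (s = -2*(-5) = 10)
L(V, j) = -j + V*j (L(V, j) = (j*V - 2*j) + j = (V*j - 2*j) + j = (-2*j + V*j) + j = -j + V*j)
f(34) + N(L(1/(6 + 3), s), 2) = -9 + 10*(-1 + 1/(6 + 3)) = -9 + 10*(-1 + 1/9) = -9 + 10*(-8/9) = -9 - 80/9 = -161/9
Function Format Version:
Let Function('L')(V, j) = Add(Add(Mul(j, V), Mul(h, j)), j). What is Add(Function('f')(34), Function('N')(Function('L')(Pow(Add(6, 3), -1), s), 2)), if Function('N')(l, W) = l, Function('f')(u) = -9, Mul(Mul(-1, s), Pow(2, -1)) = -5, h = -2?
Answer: Rational(-161, 9) ≈ -17.889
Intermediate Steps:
s = 10 (s = Mul(-2, -5) = 10)
Function('L')(V, j) = Add(Mul(-1, j), Mul(V, j)) (Function('L')(V, j) = Add(Add(Mul(j, V), Mul(-2, j)), j) = Add(Add(Mul(V, j), Mul(-2, j)), j) = Add(Add(Mul(-2, j), Mul(V, j)), j) = Add(Mul(-1, j), Mul(V, j)))
Add(Function('f')(34), Function('N')(Function('L')(Pow(Add(6, 3), -1), s), 2)) = Add(-9, Mul(10, Add(-1, Pow(Add(6, 3), -1)))) = Add(-9, Mul(10, Add(-1, Pow(9, -1)))) = Add(-9, Mul(10, Add(-1, Rational(1, 9)))) = Add(-9, Mul(10, Rational(-8, 9))) = Add(-9, Rational(-80, 9)) = Rational(-161, 9)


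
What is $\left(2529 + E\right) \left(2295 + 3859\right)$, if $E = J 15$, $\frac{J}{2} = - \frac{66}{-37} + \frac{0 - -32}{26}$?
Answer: $\frac{7753726146}{481} \approx 1.612 \cdot 10^{7}$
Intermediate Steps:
$J = \frac{2900}{481}$ ($J = 2 \left(- \frac{66}{-37} + \frac{0 - -32}{26}\right) = 2 \left(\left(-66\right) \left(- \frac{1}{37}\right) + \left(0 + 32\right) \frac{1}{26}\right) = 2 \left(\frac{66}{37} + 32 \cdot \frac{1}{26}\right) = 2 \left(\frac{66}{37} + \frac{16}{13}\right) = 2 \cdot \frac{1450}{481} = \frac{2900}{481} \approx 6.0291$)
$E = \frac{43500}{481}$ ($E = \frac{2900}{481} \cdot 15 = \frac{43500}{481} \approx 90.437$)
$\left(2529 + E\right) \left(2295 + 3859\right) = \left(2529 + \frac{43500}{481}\right) \left(2295 + 3859\right) = \frac{1259949}{481} \cdot 6154 = \frac{7753726146}{481}$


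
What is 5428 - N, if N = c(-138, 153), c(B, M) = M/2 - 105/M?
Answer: 545923/102 ≈ 5352.2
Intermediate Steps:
c(B, M) = M/2 - 105/M (c(B, M) = M*(1/2) - 105/M = M/2 - 105/M)
N = 7733/102 (N = (1/2)*153 - 105/153 = 153/2 - 105*1/153 = 153/2 - 35/51 = 7733/102 ≈ 75.814)
5428 - N = 5428 - 1*7733/102 = 5428 - 7733/102 = 545923/102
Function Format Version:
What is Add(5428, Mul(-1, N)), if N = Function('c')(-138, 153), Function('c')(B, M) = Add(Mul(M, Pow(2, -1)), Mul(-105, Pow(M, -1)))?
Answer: Rational(545923, 102) ≈ 5352.2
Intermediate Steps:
Function('c')(B, M) = Add(Mul(Rational(1, 2), M), Mul(-105, Pow(M, -1))) (Function('c')(B, M) = Add(Mul(M, Rational(1, 2)), Mul(-105, Pow(M, -1))) = Add(Mul(Rational(1, 2), M), Mul(-105, Pow(M, -1))))
N = Rational(7733, 102) (N = Add(Mul(Rational(1, 2), 153), Mul(-105, Pow(153, -1))) = Add(Rational(153, 2), Mul(-105, Rational(1, 153))) = Add(Rational(153, 2), Rational(-35, 51)) = Rational(7733, 102) ≈ 75.814)
Add(5428, Mul(-1, N)) = Add(5428, Mul(-1, Rational(7733, 102))) = Add(5428, Rational(-7733, 102)) = Rational(545923, 102)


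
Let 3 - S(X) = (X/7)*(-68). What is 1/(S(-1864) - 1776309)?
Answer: -7/12560894 ≈ -5.5729e-7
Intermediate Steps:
S(X) = 3 + 68*X/7 (S(X) = 3 - X/7*(-68) = 3 - (-68)*X/7 = 3 + 68*X/7)
1/(S(-1864) - 1776309) = 1/((3 + (68/7)*(-1864)) - 1776309) = 1/((3 - 126752/7) - 1776309) = 1/(-126731/7 - 1776309) = 1/(-12560894/7) = -7/12560894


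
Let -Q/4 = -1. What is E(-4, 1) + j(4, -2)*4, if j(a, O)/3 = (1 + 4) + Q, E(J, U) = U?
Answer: 109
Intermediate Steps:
Q = 4 (Q = -4*(-1) = 4)
j(a, O) = 27 (j(a, O) = 3*((1 + 4) + 4) = 3*(5 + 4) = 3*9 = 27)
E(-4, 1) + j(4, -2)*4 = 1 + 27*4 = 1 + 108 = 109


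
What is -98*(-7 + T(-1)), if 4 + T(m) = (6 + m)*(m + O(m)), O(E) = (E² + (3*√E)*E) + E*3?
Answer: 2548 + 1470*I ≈ 2548.0 + 1470.0*I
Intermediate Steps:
O(E) = E² + 3*E + 3*E^(3/2) (O(E) = (E² + 3*E^(3/2)) + 3*E = E² + 3*E + 3*E^(3/2))
T(m) = -4 + (6 + m)*(m² + 3*m^(3/2) + 4*m) (T(m) = -4 + (6 + m)*(m + (m² + 3*m + 3*m^(3/2))) = -4 + (6 + m)*(m² + 3*m^(3/2) + 4*m))
-98*(-7 + T(-1)) = -98*(-7 + (-4 + (-1)³ + 3*(-1)^(5/2) + 10*(-1)² + 18*(-1)^(3/2) + 24*(-1))) = -98*(-7 + (-4 - 1 + 3*I + 10*1 + 18*(-I) - 24)) = -98*(-7 + (-4 - 1 + 3*I + 10 - 18*I - 24)) = -98*(-7 + (-19 - 15*I)) = -98*(-26 - 15*I) = 2548 + 1470*I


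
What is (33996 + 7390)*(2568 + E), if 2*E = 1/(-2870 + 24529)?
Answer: 2301902253125/21659 ≈ 1.0628e+8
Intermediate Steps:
E = 1/43318 (E = 1/(2*(-2870 + 24529)) = (½)/21659 = (½)*(1/21659) = 1/43318 ≈ 2.3085e-5)
(33996 + 7390)*(2568 + E) = (33996 + 7390)*(2568 + 1/43318) = 41386*(111240625/43318) = 2301902253125/21659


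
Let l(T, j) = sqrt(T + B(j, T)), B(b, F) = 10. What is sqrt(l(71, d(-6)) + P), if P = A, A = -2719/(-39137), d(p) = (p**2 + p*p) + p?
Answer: 2*sqrt(3472939106)/39137 ≈ 3.0116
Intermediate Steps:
d(p) = p + 2*p**2 (d(p) = (p**2 + p**2) + p = 2*p**2 + p = p + 2*p**2)
l(T, j) = sqrt(10 + T) (l(T, j) = sqrt(T + 10) = sqrt(10 + T))
A = 2719/39137 (A = -2719*(-1/39137) = 2719/39137 ≈ 0.069474)
P = 2719/39137 ≈ 0.069474
sqrt(l(71, d(-6)) + P) = sqrt(sqrt(10 + 71) + 2719/39137) = sqrt(sqrt(81) + 2719/39137) = sqrt(9 + 2719/39137) = sqrt(354952/39137) = 2*sqrt(3472939106)/39137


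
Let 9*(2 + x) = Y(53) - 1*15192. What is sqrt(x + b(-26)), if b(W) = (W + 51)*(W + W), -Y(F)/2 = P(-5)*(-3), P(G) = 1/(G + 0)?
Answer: 2*I*sqrt(168195)/15 ≈ 54.682*I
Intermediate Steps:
P(G) = 1/G
Y(F) = -6/5 (Y(F) = -2*(-3)/(-5) = -(-2)*(-3)/5 = -2*3/5 = -6/5)
b(W) = 2*W*(51 + W) (b(W) = (51 + W)*(2*W) = 2*W*(51 + W))
x = -25352/15 (x = -2 + (-6/5 - 1*15192)/9 = -2 + (-6/5 - 15192)/9 = -2 + (1/9)*(-75966/5) = -2 - 25322/15 = -25352/15 ≈ -1690.1)
sqrt(x + b(-26)) = sqrt(-25352/15 + 2*(-26)*(51 - 26)) = sqrt(-25352/15 + 2*(-26)*25) = sqrt(-25352/15 - 1300) = sqrt(-44852/15) = 2*I*sqrt(168195)/15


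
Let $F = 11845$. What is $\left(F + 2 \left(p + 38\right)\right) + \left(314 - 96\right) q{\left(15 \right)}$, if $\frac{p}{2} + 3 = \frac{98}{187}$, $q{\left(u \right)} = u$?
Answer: $\frac{2838865}{187} \approx 15181.0$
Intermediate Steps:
$p = - \frac{926}{187}$ ($p = -6 + 2 \cdot \frac{98}{187} = -6 + \frac{196}{187} = - \frac{926}{187} \approx -4.9519$)
$\left(F + 2 \left(p + 38\right)\right) + \left(314 - 96\right) q{\left(15 \right)} = \left(11845 + 2 \left(- \frac{926}{187} + 38\right)\right) + \left(314 - 96\right) 15 = \left(11845 + 2 \cdot \frac{6180}{187}\right) + 218 \cdot 15 = \left(11845 + \frac{12360}{187}\right) + 3270 = \frac{2227375}{187} + 3270 = \frac{2838865}{187}$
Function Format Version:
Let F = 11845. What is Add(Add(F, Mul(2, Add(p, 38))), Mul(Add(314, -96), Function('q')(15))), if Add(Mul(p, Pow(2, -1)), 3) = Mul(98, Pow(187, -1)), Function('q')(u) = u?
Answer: Rational(2838865, 187) ≈ 15181.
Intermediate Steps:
p = Rational(-926, 187) (p = Add(-6, Mul(2, Mul(98, Pow(187, -1)))) = Add(-6, Mul(2, Mul(98, Rational(1, 187)))) = Add(-6, Mul(2, Rational(98, 187))) = Add(-6, Rational(196, 187)) = Rational(-926, 187) ≈ -4.9519)
Add(Add(F, Mul(2, Add(p, 38))), Mul(Add(314, -96), Function('q')(15))) = Add(Add(11845, Mul(2, Add(Rational(-926, 187), 38))), Mul(Add(314, -96), 15)) = Add(Add(11845, Mul(2, Rational(6180, 187))), Mul(218, 15)) = Add(Add(11845, Rational(12360, 187)), 3270) = Add(Rational(2227375, 187), 3270) = Rational(2838865, 187)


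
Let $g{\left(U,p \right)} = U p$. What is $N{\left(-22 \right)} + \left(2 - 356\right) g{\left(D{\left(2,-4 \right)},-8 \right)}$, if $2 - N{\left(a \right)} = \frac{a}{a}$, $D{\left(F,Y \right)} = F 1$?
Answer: $5665$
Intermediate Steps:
$D{\left(F,Y \right)} = F$
$N{\left(a \right)} = 1$ ($N{\left(a \right)} = 2 - \frac{a}{a} = 2 - 1 = 1$)
$N{\left(-22 \right)} + \left(2 - 356\right) g{\left(D{\left(2,-4 \right)},-8 \right)} = 1 + \left(2 - 356\right) 2 \left(-8\right) = 1 + \left(2 - 356\right) \left(-16\right) = 1 - -5664 = 1 + 5664 = 5665$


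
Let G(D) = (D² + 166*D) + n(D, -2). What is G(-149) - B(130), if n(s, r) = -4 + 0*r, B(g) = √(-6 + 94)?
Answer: -2537 - 2*√22 ≈ -2546.4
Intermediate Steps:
B(g) = 2*√22 (B(g) = √88 = 2*√22)
n(s, r) = -4 (n(s, r) = -4 + 0 = -4)
G(D) = -4 + D² + 166*D (G(D) = (D² + 166*D) - 4 = -4 + D² + 166*D)
G(-149) - B(130) = (-4 + (-149)² + 166*(-149)) - 2*√22 = (-4 + 22201 - 24734) - 2*√22 = -2537 - 2*√22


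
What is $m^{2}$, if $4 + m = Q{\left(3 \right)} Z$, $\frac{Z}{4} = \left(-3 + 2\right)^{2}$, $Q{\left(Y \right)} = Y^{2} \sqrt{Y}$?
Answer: $3904 - 288 \sqrt{3} \approx 3405.2$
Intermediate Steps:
$Q{\left(Y \right)} = Y^{\frac{5}{2}}$
$Z = 4$ ($Z = 4 \left(-3 + 2\right)^{2} = 4 \left(-1\right)^{2} = 4 \cdot 1 = 4$)
$m = -4 + 36 \sqrt{3}$ ($m = -4 + 3^{\frac{5}{2}} \cdot 4 = -4 + 9 \sqrt{3} \cdot 4 = -4 + 36 \sqrt{3} \approx 58.354$)
$m^{2} = \left(-4 + 36 \sqrt{3}\right)^{2}$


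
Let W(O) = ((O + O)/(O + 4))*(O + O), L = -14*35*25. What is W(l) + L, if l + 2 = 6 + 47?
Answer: -663346/55 ≈ -12061.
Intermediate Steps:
l = 51 (l = -2 + (6 + 47) = -2 + 53 = 51)
L = -12250 (L = -490*25 = -12250)
W(O) = 4*O**2/(4 + O) (W(O) = ((2*O)/(4 + O))*(2*O) = (2*O/(4 + O))*(2*O) = 4*O**2/(4 + O))
W(l) + L = 4*51**2/(4 + 51) - 12250 = 4*2601/55 - 12250 = 4*2601*(1/55) - 12250 = 10404/55 - 12250 = -663346/55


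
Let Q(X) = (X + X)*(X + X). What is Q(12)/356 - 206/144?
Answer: 1201/6408 ≈ 0.18742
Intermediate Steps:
Q(X) = 4*X² (Q(X) = (2*X)*(2*X) = 4*X²)
Q(12)/356 - 206/144 = (4*12²)/356 - 206/144 = (4*144)*(1/356) - 206*1/144 = 576*(1/356) - 103/72 = 144/89 - 103/72 = 1201/6408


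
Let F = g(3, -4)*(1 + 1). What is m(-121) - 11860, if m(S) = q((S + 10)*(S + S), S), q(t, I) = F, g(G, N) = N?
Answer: -11868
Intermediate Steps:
F = -8 (F = -4*(1 + 1) = -4*2 = -8)
q(t, I) = -8
m(S) = -8
m(-121) - 11860 = -8 - 11860 = -11868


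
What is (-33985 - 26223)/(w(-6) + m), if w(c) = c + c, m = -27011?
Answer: 60208/27023 ≈ 2.2280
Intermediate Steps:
w(c) = 2*c
(-33985 - 26223)/(w(-6) + m) = (-33985 - 26223)/(2*(-6) - 27011) = -60208/(-12 - 27011) = -60208/(-27023) = -60208*(-1/27023) = 60208/27023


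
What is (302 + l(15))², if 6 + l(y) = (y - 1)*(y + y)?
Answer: 512656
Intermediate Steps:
l(y) = -6 + 2*y*(-1 + y) (l(y) = -6 + (y - 1)*(y + y) = -6 + (-1 + y)*(2*y) = -6 + 2*y*(-1 + y))
(302 + l(15))² = (302 + (-6 - 2*15 + 2*15²))² = (302 + (-6 - 30 + 2*225))² = (302 + (-6 - 30 + 450))² = (302 + 414)² = 716² = 512656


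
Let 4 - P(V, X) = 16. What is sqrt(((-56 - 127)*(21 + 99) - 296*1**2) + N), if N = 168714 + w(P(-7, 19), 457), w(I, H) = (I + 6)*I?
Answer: sqrt(146530) ≈ 382.79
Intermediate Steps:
P(V, X) = -12 (P(V, X) = 4 - 1*16 = 4 - 16 = -12)
w(I, H) = I*(6 + I) (w(I, H) = (6 + I)*I = I*(6 + I))
N = 168786 (N = 168714 - 12*(6 - 12) = 168714 - 12*(-6) = 168714 + 72 = 168786)
sqrt(((-56 - 127)*(21 + 99) - 296*1**2) + N) = sqrt(((-56 - 127)*(21 + 99) - 296*1**2) + 168786) = sqrt((-183*120 - 296*1) + 168786) = sqrt((-21960 - 296) + 168786) = sqrt(-22256 + 168786) = sqrt(146530)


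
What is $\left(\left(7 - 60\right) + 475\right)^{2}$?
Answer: $178084$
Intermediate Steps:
$\left(\left(7 - 60\right) + 475\right)^{2} = \left(-53 + 475\right)^{2} = 422^{2} = 178084$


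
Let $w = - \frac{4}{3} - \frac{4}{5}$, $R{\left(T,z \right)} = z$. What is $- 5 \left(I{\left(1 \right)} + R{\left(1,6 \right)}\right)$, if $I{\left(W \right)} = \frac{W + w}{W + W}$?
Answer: $- \frac{163}{6} \approx -27.167$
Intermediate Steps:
$w = - \frac{32}{15}$ ($w = \left(-4\right) \frac{1}{3} - \frac{4}{5} = - \frac{4}{3} - \frac{4}{5} = - \frac{32}{15} \approx -2.1333$)
$I{\left(W \right)} = \frac{- \frac{32}{15} + W}{2 W}$ ($I{\left(W \right)} = \frac{W - \frac{32}{15}}{W + W} = \frac{- \frac{32}{15} + W}{2 W}$)
$- 5 \left(I{\left(1 \right)} + R{\left(1,6 \right)}\right) = - 5 \left(\frac{-32 + 15 \cdot 1}{30 \cdot 1} + 6\right) = - 5 \left(\frac{1}{30} \cdot 1 \left(-32 + 15\right) + 6\right) = - 5 \left(\frac{1}{30} \cdot 1 \left(-17\right) + 6\right) = - 5 \left(- \frac{17}{30} + 6\right) = \left(-5\right) \frac{163}{30} = - \frac{163}{6}$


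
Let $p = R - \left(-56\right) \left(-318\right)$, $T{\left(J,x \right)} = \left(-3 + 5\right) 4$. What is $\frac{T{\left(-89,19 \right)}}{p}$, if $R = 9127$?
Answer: $- \frac{8}{8681} \approx -0.00092155$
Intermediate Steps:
$T{\left(J,x \right)} = 8$ ($T{\left(J,x \right)} = 2 \cdot 4 = 8$)
$p = -8681$ ($p = 9127 - \left(-56\right) \left(-318\right) = 9127 - 17808 = -8681$)
$\frac{T{\left(-89,19 \right)}}{p} = \frac{8}{-8681} = 8 \left(- \frac{1}{8681}\right) = - \frac{8}{8681}$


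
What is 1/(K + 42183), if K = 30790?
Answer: 1/72973 ≈ 1.3704e-5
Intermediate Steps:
1/(K + 42183) = 1/(30790 + 42183) = 1/72973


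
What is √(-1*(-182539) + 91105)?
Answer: 2*√68411 ≈ 523.11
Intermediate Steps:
√(-1*(-182539) + 91105) = √(182539 + 91105) = √273644 = 2*√68411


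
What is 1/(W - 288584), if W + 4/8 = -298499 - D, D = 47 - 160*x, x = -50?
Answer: -2/1190261 ≈ -1.6803e-6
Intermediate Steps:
D = 8047 (D = 47 - 160*(-50) = 47 + 8000 = 8047)
W = -613093/2 (W = -1/2 + (-298499 - 1*8047) = -1/2 + (-298499 - 8047) = -1/2 - 306546 = -613093/2 ≈ -3.0655e+5)
1/(W - 288584) = 1/(-613093/2 - 288584) = 1/(-1190261/2) = -2/1190261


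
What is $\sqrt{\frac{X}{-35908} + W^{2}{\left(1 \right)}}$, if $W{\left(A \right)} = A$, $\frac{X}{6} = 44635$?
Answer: $\frac{i \sqrt{2081784254}}{17954} \approx 2.5413 i$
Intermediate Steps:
$X = 267810$ ($X = 6 \cdot 44635 = 267810$)
$\sqrt{\frac{X}{-35908} + W^{2}{\left(1 \right)}} = \sqrt{\frac{267810}{-35908} + 1^{2}} = \sqrt{267810 \left(- \frac{1}{35908}\right) + 1} = \sqrt{- \frac{133905}{17954} + 1} = \sqrt{- \frac{115951}{17954}} = \frac{i \sqrt{2081784254}}{17954}$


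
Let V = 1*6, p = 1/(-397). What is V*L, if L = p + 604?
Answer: 1438722/397 ≈ 3624.0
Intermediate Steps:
p = -1/397 ≈ -0.0025189
V = 6
L = 239787/397 (L = -1/397 + 604 = 239787/397 ≈ 604.00)
V*L = 6*(239787/397) = 1438722/397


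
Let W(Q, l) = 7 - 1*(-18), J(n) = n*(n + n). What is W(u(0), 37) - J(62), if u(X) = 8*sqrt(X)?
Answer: -7663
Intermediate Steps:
J(n) = 2*n**2 (J(n) = n*(2*n) = 2*n**2)
W(Q, l) = 25 (W(Q, l) = 7 + 18 = 25)
W(u(0), 37) - J(62) = 25 - 2*62**2 = 25 - 2*3844 = 25 - 1*7688 = 25 - 7688 = -7663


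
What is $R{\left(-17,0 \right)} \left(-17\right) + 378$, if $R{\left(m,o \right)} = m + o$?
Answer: $667$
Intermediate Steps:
$R{\left(-17,0 \right)} \left(-17\right) + 378 = \left(-17 + 0\right) \left(-17\right) + 378 = \left(-17\right) \left(-17\right) + 378 = 289 + 378 = 667$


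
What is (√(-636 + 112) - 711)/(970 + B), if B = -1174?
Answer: 237/68 - I*√131/102 ≈ 3.4853 - 0.11221*I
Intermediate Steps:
(√(-636 + 112) - 711)/(970 + B) = (√(-636 + 112) - 711)/(970 - 1174) = (√(-524) - 711)/(-204) = (2*I*√131 - 711)*(-1/204) = (-711 + 2*I*√131)*(-1/204) = 237/68 - I*√131/102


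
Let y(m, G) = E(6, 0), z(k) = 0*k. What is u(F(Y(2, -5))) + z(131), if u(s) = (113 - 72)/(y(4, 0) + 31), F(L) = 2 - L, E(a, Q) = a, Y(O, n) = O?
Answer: 41/37 ≈ 1.1081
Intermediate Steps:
z(k) = 0
y(m, G) = 6
u(s) = 41/37 (u(s) = (113 - 72)/(6 + 31) = 41/37)
u(F(Y(2, -5))) + z(131) = 41/37 + 0 = 41/37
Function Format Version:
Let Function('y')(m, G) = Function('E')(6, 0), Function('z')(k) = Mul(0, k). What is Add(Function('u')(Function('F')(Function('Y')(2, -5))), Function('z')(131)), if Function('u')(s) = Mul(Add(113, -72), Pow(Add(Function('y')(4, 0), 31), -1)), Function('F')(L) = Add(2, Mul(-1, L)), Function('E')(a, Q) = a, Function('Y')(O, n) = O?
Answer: Rational(41, 37) ≈ 1.1081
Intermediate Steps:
Function('z')(k) = 0
Function('y')(m, G) = 6
Function('u')(s) = Rational(41, 37) (Function('u')(s) = Mul(Add(113, -72), Pow(Add(6, 31), -1)) = Mul(41, Pow(37, -1)) = Mul(41, Rational(1, 37)) = Rational(41, 37))
Add(Function('u')(Function('F')(Function('Y')(2, -5))), Function('z')(131)) = Add(Rational(41, 37), 0) = Rational(41, 37)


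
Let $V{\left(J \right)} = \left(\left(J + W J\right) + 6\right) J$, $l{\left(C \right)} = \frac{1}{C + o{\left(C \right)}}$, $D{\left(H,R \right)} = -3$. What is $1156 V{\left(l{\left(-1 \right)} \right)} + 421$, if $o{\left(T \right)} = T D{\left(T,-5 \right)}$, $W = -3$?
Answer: $3311$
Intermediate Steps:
$o{\left(T \right)} = - 3 T$ ($o{\left(T \right)} = T \left(-3\right) = - 3 T$)
$l{\left(C \right)} = - \frac{1}{2 C}$ ($l{\left(C \right)} = \frac{1}{C - 3 C} = \frac{1}{\left(-2\right) C} = - \frac{1}{2 C}$)
$V{\left(J \right)} = J \left(6 - 2 J\right)$ ($V{\left(J \right)} = \left(\left(J - 3 J\right) + 6\right) J = \left(- 2 J + 6\right) J = \left(6 - 2 J\right) J = J \left(6 - 2 J\right)$)
$1156 V{\left(l{\left(-1 \right)} \right)} + 421 = 1156 \cdot 2 \left(- \frac{1}{2 \left(-1\right)}\right) \left(3 - - \frac{1}{2 \left(-1\right)}\right) + 421 = 1156 \cdot 2 \left(\left(- \frac{1}{2}\right) \left(-1\right)\right) \left(3 - \left(- \frac{1}{2}\right) \left(-1\right)\right) + 421 = 1156 \cdot 2 \cdot \frac{1}{2} \left(3 - \frac{1}{2}\right) + 421 = 1156 \cdot 2 \cdot \frac{1}{2} \cdot \frac{5}{2} + 421 = 1156 \cdot \frac{5}{2} + 421 = 2890 + 421 = 3311$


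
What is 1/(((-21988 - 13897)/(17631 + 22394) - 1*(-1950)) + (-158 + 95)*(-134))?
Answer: 8005/83180783 ≈ 9.6236e-5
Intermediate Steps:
1/(((-21988 - 13897)/(17631 + 22394) - 1*(-1950)) + (-158 + 95)*(-134)) = 1/((-35885/40025 + 1950) - 63*(-134)) = 1/((-35885*1/40025 + 1950) + 8442) = 1/((-7177/8005 + 1950) + 8442) = 1/(15602573/8005 + 8442) = 1/(83180783/8005) = 8005/83180783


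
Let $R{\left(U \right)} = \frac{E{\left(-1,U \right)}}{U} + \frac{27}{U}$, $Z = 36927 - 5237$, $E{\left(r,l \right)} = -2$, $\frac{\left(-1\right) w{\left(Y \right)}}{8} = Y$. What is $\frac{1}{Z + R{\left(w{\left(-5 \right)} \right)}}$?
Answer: $\frac{8}{253525} \approx 3.1555 \cdot 10^{-5}$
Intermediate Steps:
$w{\left(Y \right)} = - 8 Y$
$Z = 31690$
$R{\left(U \right)} = \frac{25}{U}$ ($R{\left(U \right)} = - \frac{2}{U} + \frac{27}{U} = \frac{25}{U}$)
$\frac{1}{Z + R{\left(w{\left(-5 \right)} \right)}} = \frac{1}{31690 + \frac{25}{\left(-8\right) \left(-5\right)}} = \frac{1}{31690 + \frac{25}{40}} = \frac{1}{31690 + 25 \cdot \frac{1}{40}} = \frac{1}{31690 + \frac{5}{8}} = \frac{1}{\frac{253525}{8}} = \frac{8}{253525}$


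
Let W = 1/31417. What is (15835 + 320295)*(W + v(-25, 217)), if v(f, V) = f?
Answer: -264004569120/31417 ≈ -8.4032e+6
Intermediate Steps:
W = 1/31417 ≈ 3.1830e-5
(15835 + 320295)*(W + v(-25, 217)) = (15835 + 320295)*(1/31417 - 25) = 336130*(-785424/31417) = -264004569120/31417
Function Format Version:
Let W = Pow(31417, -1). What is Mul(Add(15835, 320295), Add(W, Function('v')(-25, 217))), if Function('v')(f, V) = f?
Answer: Rational(-264004569120, 31417) ≈ -8.4032e+6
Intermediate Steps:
W = Rational(1, 31417) ≈ 3.1830e-5
Mul(Add(15835, 320295), Add(W, Function('v')(-25, 217))) = Mul(Add(15835, 320295), Add(Rational(1, 31417), -25)) = Mul(336130, Rational(-785424, 31417)) = Rational(-264004569120, 31417)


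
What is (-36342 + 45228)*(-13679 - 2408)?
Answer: -142949082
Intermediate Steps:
(-36342 + 45228)*(-13679 - 2408) = 8886*(-16087) = -142949082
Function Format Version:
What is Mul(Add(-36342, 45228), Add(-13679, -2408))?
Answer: -142949082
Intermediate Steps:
Mul(Add(-36342, 45228), Add(-13679, -2408)) = Mul(8886, -16087) = -142949082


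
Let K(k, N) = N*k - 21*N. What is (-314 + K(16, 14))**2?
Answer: 147456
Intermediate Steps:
K(k, N) = -21*N + N*k
(-314 + K(16, 14))**2 = (-314 + 14*(-21 + 16))**2 = (-314 + 14*(-5))**2 = (-314 - 70)**2 = (-384)**2 = 147456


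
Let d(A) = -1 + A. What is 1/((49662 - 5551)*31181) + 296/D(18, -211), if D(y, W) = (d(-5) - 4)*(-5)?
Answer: 203562913493/34385627275 ≈ 5.9200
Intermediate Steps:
D(y, W) = 50 (D(y, W) = ((-1 - 5) - 4)*(-5) = (-6 - 4)*(-5) = -10*(-5) = 50)
1/((49662 - 5551)*31181) + 296/D(18, -211) = 1/((49662 - 5551)*31181) + 296/50 = (1/31181)/44111 + 296*(1/50) = (1/44111)*(1/31181) + 148/25 = 1/1375425091 + 148/25 = 203562913493/34385627275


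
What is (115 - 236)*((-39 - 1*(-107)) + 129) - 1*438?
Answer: -24275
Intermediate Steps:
(115 - 236)*((-39 - 1*(-107)) + 129) - 1*438 = -121*((-39 + 107) + 129) - 438 = -121*(68 + 129) - 438 = -121*197 - 438 = -23837 - 438 = -24275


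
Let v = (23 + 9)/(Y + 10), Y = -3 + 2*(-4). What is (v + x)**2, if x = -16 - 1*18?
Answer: 4356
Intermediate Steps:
Y = -11 (Y = -3 - 8 = -11)
x = -34 (x = -16 - 18 = -34)
v = -32 (v = (23 + 9)/(-11 + 10) = 32/(-1) = 32*(-1) = -32)
(v + x)**2 = (-32 - 34)**2 = (-66)**2 = 4356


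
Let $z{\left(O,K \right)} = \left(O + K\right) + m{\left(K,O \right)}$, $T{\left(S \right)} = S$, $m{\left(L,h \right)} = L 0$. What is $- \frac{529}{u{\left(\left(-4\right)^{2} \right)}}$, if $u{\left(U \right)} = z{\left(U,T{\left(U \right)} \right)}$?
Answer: $- \frac{529}{32} \approx -16.531$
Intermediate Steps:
$m{\left(L,h \right)} = 0$
$z{\left(O,K \right)} = K + O$ ($z{\left(O,K \right)} = \left(O + K\right) + 0 = \left(K + O\right) + 0 = K + O$)
$u{\left(U \right)} = 2 U$ ($u{\left(U \right)} = U + U = 2 U$)
$- \frac{529}{u{\left(\left(-4\right)^{2} \right)}} = - \frac{529}{2 \left(-4\right)^{2}} = - \frac{529}{2 \cdot 16} = - \frac{529}{32}$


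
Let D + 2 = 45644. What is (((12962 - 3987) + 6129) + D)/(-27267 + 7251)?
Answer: -30373/10008 ≈ -3.0349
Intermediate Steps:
D = 45642 (D = -2 + 45644 = 45642)
(((12962 - 3987) + 6129) + D)/(-27267 + 7251) = (((12962 - 3987) + 6129) + 45642)/(-27267 + 7251) = ((8975 + 6129) + 45642)/(-20016) = (15104 + 45642)*(-1/20016) = 60746*(-1/20016) = -30373/10008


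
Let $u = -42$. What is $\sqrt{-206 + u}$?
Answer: $2 i \sqrt{62} \approx 15.748 i$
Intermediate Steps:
$\sqrt{-206 + u} = \sqrt{-206 - 42} = \sqrt{-248} = 2 i \sqrt{62}$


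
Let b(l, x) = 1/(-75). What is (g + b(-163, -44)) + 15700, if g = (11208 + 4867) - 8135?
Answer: 1772999/75 ≈ 23640.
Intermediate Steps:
b(l, x) = -1/75
g = 7940 (g = 16075 - 8135 = 7940)
(g + b(-163, -44)) + 15700 = (7940 - 1/75) + 15700 = 595499/75 + 15700 = 1772999/75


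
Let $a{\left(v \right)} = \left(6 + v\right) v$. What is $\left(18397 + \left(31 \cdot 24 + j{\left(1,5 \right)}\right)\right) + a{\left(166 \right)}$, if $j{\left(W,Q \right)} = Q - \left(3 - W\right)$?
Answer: $47696$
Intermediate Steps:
$j{\left(W,Q \right)} = -3 + Q + W$ ($j{\left(W,Q \right)} = Q + \left(-3 + W\right) = -3 + Q + W$)
$a{\left(v \right)} = v \left(6 + v\right)$
$\left(18397 + \left(31 \cdot 24 + j{\left(1,5 \right)}\right)\right) + a{\left(166 \right)} = \left(18397 + \left(31 \cdot 24 + \left(-3 + 5 + 1\right)\right)\right) + 166 \left(6 + 166\right) = \left(18397 + \left(744 + 3\right)\right) + 166 \cdot 172 = \left(18397 + 747\right) + 28552 = 19144 + 28552 = 47696$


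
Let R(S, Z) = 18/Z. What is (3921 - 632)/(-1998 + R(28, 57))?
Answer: -62491/37956 ≈ -1.6464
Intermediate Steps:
(3921 - 632)/(-1998 + R(28, 57)) = (3921 - 632)/(-1998 + 18/57) = 3289/(-1998 + 18*(1/57)) = 3289/(-1998 + 6/19) = 3289/(-37956/19) = 3289*(-19/37956) = -62491/37956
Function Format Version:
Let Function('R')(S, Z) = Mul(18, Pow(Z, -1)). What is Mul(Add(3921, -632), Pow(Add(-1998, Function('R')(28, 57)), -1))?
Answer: Rational(-62491, 37956) ≈ -1.6464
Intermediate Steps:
Mul(Add(3921, -632), Pow(Add(-1998, Function('R')(28, 57)), -1)) = Mul(Add(3921, -632), Pow(Add(-1998, Mul(18, Pow(57, -1))), -1)) = Mul(3289, Pow(Add(-1998, Mul(18, Rational(1, 57))), -1)) = Mul(3289, Pow(Add(-1998, Rational(6, 19)), -1)) = Mul(3289, Pow(Rational(-37956, 19), -1)) = Mul(3289, Rational(-19, 37956)) = Rational(-62491, 37956)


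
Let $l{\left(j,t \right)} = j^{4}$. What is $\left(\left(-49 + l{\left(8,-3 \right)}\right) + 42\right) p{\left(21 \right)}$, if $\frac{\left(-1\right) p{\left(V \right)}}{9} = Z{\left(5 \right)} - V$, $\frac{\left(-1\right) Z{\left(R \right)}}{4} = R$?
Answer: $1508841$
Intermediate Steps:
$Z{\left(R \right)} = - 4 R$
$p{\left(V \right)} = 180 + 9 V$ ($p{\left(V \right)} = - 9 \left(\left(-4\right) 5 - V\right) = - 9 \left(-20 - V\right) = 180 + 9 V$)
$\left(\left(-49 + l{\left(8,-3 \right)}\right) + 42\right) p{\left(21 \right)} = \left(\left(-49 + 8^{4}\right) + 42\right) \left(180 + 9 \cdot 21\right) = \left(\left(-49 + 4096\right) + 42\right) \left(180 + 189\right) = \left(4047 + 42\right) 369 = 4089 \cdot 369 = 1508841$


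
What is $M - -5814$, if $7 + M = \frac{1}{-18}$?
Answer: $\frac{104525}{18} \approx 5806.9$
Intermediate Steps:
$M = - \frac{127}{18}$ ($M = -7 + \frac{1}{-18} = -7 - \frac{1}{18} = - \frac{127}{18} \approx -7.0556$)
$M - -5814 = - \frac{127}{18} - -5814 = - \frac{127}{18} + 5814 = \frac{104525}{18}$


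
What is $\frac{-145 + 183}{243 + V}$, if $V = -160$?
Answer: $\frac{38}{83} \approx 0.45783$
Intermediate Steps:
$\frac{-145 + 183}{243 + V} = \frac{-145 + 183}{243 - 160} = \frac{38}{83}$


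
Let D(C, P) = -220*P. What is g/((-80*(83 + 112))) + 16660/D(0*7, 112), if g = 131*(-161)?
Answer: 14497/21450 ≈ 0.67585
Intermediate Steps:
g = -21091
g/((-80*(83 + 112))) + 16660/D(0*7, 112) = -21091*(-1/(80*(83 + 112))) + 16660/((-220*112)) = -21091/((-80*195)) + 16660/(-24640) = -21091/(-15600) + 16660*(-1/24640) = -21091*(-1/15600) - 119/176 = 21091/15600 - 119/176 = 14497/21450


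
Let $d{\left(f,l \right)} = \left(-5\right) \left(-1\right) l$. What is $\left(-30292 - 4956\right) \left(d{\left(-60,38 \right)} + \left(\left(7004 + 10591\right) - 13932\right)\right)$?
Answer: $-135810544$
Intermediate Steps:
$d{\left(f,l \right)} = 5 l$
$\left(-30292 - 4956\right) \left(d{\left(-60,38 \right)} + \left(\left(7004 + 10591\right) - 13932\right)\right) = \left(-30292 - 4956\right) \left(5 \cdot 38 + \left(\left(7004 + 10591\right) - 13932\right)\right) = - 35248 \left(190 + \left(17595 - 13932\right)\right) = - 35248 \left(190 + 3663\right) = \left(-35248\right) 3853 = -135810544$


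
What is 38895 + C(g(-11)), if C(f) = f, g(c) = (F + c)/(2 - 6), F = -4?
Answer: 155595/4 ≈ 38899.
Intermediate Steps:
g(c) = 1 - c/4 (g(c) = (-4 + c)/(2 - 6) = (-4 + c)/(-4) = (-4 + c)*(-1/4) = 1 - c/4)
38895 + C(g(-11)) = 38895 + (1 - 1/4*(-11)) = 38895 + (1 + 11/4) = 38895 + 15/4 = 155595/4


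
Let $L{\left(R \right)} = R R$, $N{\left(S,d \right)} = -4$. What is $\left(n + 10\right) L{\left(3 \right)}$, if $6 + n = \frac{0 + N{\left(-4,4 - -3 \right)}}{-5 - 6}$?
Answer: $\frac{432}{11} \approx 39.273$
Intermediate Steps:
$n = - \frac{62}{11}$ ($n = -6 + \frac{0 - 4}{-5 - 6} = -6 - \frac{4}{-11} = -6 - - \frac{4}{11} = -6 + \frac{4}{11} = - \frac{62}{11} \approx -5.6364$)
$L{\left(R \right)} = R^{2}$
$\left(n + 10\right) L{\left(3 \right)} = \left(- \frac{62}{11} + 10\right) 3^{2} = \frac{48}{11} \cdot 9 = \frac{432}{11}$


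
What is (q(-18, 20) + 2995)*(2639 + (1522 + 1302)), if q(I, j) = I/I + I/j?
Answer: 163622313/10 ≈ 1.6362e+7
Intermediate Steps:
q(I, j) = 1 + I/j
(q(-18, 20) + 2995)*(2639 + (1522 + 1302)) = ((-18 + 20)/20 + 2995)*(2639 + (1522 + 1302)) = ((1/20)*2 + 2995)*(2639 + 2824) = (1/10 + 2995)*5463 = (29951/10)*5463 = 163622313/10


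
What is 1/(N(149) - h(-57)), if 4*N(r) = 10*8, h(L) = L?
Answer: 1/77 ≈ 0.012987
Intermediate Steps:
N(r) = 20 (N(r) = (10*8)/4 = (¼)*80 = 20)
1/(N(149) - h(-57)) = 1/(20 - 1*(-57)) = 1/(20 + 57) = 1/77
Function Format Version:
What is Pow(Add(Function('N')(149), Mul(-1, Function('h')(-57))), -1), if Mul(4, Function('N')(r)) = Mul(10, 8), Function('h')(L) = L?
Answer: Rational(1, 77) ≈ 0.012987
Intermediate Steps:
Function('N')(r) = 20 (Function('N')(r) = Mul(Rational(1, 4), Mul(10, 8)) = Mul(Rational(1, 4), 80) = 20)
Pow(Add(Function('N')(149), Mul(-1, Function('h')(-57))), -1) = Pow(Add(20, Mul(-1, -57)), -1) = Pow(Add(20, 57), -1) = Pow(77, -1) = Rational(1, 77)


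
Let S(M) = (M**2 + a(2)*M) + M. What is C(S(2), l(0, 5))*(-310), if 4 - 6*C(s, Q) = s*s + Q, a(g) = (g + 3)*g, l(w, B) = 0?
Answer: 34720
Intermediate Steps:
a(g) = g*(3 + g) (a(g) = (3 + g)*g = g*(3 + g))
S(M) = M**2 + 11*M (S(M) = (M**2 + (2*(3 + 2))*M) + M = (M**2 + (2*5)*M) + M = (M**2 + 10*M) + M = M**2 + 11*M)
C(s, Q) = 2/3 - Q/6 - s**2/6 (C(s, Q) = 2/3 - (s*s + Q)/6 = 2/3 - (s**2 + Q)/6 = 2/3 - (Q + s**2)/6 = 2/3 + (-Q/6 - s**2/6) = 2/3 - Q/6 - s**2/6)
C(S(2), l(0, 5))*(-310) = (2/3 - 1/6*0 - 4*(11 + 2)**2/6)*(-310) = (2/3 + 0 - (2*13)**2/6)*(-310) = (2/3 + 0 - 1/6*26**2)*(-310) = (2/3 + 0 - 1/6*676)*(-310) = (2/3 + 0 - 338/3)*(-310) = -112*(-310) = 34720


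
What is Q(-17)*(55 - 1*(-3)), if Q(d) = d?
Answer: -986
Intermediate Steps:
Q(-17)*(55 - 1*(-3)) = -17*(55 - 1*(-3)) = -17*(55 + 3) = -17*58 = -986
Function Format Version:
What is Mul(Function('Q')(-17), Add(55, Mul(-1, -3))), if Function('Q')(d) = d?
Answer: -986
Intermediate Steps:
Mul(Function('Q')(-17), Add(55, Mul(-1, -3))) = Mul(-17, Add(55, Mul(-1, -3))) = Mul(-17, Add(55, 3)) = Mul(-17, 58) = -986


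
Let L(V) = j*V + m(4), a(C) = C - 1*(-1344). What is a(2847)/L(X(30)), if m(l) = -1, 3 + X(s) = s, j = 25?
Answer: 4191/674 ≈ 6.2181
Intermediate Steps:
X(s) = -3 + s
a(C) = 1344 + C (a(C) = C + 1344 = 1344 + C)
L(V) = -1 + 25*V (L(V) = 25*V - 1 = -1 + 25*V)
a(2847)/L(X(30)) = (1344 + 2847)/(-1 + 25*(-3 + 30)) = 4191/(-1 + 25*27) = 4191/(-1 + 675) = 4191/674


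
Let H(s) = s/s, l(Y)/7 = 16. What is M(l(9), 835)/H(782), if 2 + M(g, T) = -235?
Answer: -237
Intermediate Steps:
l(Y) = 112 (l(Y) = 7*16 = 112)
M(g, T) = -237 (M(g, T) = -2 - 235 = -237)
H(s) = 1
M(l(9), 835)/H(782) = -237/1 = -237*1 = -237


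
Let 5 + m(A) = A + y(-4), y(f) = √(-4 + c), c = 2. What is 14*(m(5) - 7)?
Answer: -98 + 14*I*√2 ≈ -98.0 + 19.799*I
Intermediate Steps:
y(f) = I*√2 (y(f) = √(-4 + 2) = √(-2) = I*√2)
m(A) = -5 + A + I*√2 (m(A) = -5 + (A + I*√2) = -5 + A + I*√2)
14*(m(5) - 7) = 14*((-5 + 5 + I*√2) - 7) = 14*(I*√2 - 7) = 14*(-7 + I*√2) = -98 + 14*I*√2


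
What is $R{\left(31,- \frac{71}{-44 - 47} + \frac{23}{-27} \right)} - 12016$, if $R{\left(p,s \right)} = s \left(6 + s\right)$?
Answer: $- \frac{72541341200}{6036849} \approx -12016.0$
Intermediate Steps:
$R{\left(31,- \frac{71}{-44 - 47} + \frac{23}{-27} \right)} - 12016 = \left(- \frac{71}{-44 - 47} + \frac{23}{-27}\right) \left(6 - \left(\frac{23}{27} + \frac{71}{-44 - 47}\right)\right) - 12016 = \left(- \frac{71}{-91} + 23 \left(- \frac{1}{27}\right)\right) \left(6 - \left(\frac{23}{27} + \frac{71}{-91}\right)\right) - 12016 = \left(\left(-71\right) \left(- \frac{1}{91}\right) - \frac{23}{27}\right) \left(6 - \frac{176}{2457}\right) - 12016 = \left(\frac{71}{91} - \frac{23}{27}\right) \left(6 + \left(\frac{71}{91} - \frac{23}{27}\right)\right) - 12016 = - \frac{176 \left(6 - \frac{176}{2457}\right)}{2457} - 12016 = \left(- \frac{176}{2457}\right) \frac{14566}{2457} - 12016 = - \frac{2563616}{6036849} - 12016 = - \frac{72541341200}{6036849}$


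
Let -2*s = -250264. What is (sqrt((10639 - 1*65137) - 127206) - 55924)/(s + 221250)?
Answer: -27962/173191 + I*sqrt(45426)/173191 ≈ -0.16145 + 0.0012306*I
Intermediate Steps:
s = 125132 (s = -1/2*(-250264) = 125132)
(sqrt((10639 - 1*65137) - 127206) - 55924)/(s + 221250) = (sqrt((10639 - 1*65137) - 127206) - 55924)/(125132 + 221250) = (sqrt((10639 - 65137) - 127206) - 55924)/346382 = (sqrt(-54498 - 127206) - 55924)*(1/346382) = (sqrt(-181704) - 55924)*(1/346382) = (2*I*sqrt(45426) - 55924)*(1/346382) = (-55924 + 2*I*sqrt(45426))*(1/346382) = -27962/173191 + I*sqrt(45426)/173191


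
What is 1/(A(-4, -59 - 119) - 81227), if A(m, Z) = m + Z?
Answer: -1/81409 ≈ -1.2284e-5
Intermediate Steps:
A(m, Z) = Z + m
1/(A(-4, -59 - 119) - 81227) = 1/(((-59 - 119) - 4) - 81227) = 1/((-178 - 4) - 81227) = 1/(-182 - 81227) = 1/(-81409) = -1/81409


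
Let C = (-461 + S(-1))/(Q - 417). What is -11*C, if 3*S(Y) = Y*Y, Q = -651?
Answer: -7601/1602 ≈ -4.7447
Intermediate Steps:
S(Y) = Y²/3 (S(Y) = (Y*Y)/3 = Y²/3)
C = 691/1602 (C = (-461 + (⅓)*(-1)²)/(-651 - 417) = (-461 + (⅓)*1)/(-1068) = (-461 + ⅓)*(-1/1068) = -1382/3*(-1/1068) = 691/1602 ≈ 0.43134)
-11*C = -11*691/1602 = -7601/1602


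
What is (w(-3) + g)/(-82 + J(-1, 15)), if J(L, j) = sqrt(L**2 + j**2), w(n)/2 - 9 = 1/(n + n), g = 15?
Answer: -4018/9747 - 49*sqrt(226)/9747 ≈ -0.48780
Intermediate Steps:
w(n) = 18 + 1/n (w(n) = 18 + 2/(n + n) = 18 + 2/((2*n)) = 18 + 2*(1/(2*n)) = 18 + 1/n)
(w(-3) + g)/(-82 + J(-1, 15)) = ((18 + 1/(-3)) + 15)/(-82 + sqrt((-1)**2 + 15**2)) = ((18 - 1/3) + 15)/(-82 + sqrt(1 + 225)) = (53/3 + 15)/(-82 + sqrt(226)) = 98/(3*(-82 + sqrt(226)))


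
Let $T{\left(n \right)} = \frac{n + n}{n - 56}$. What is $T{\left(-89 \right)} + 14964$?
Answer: $\frac{2169958}{145} \approx 14965.0$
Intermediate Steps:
$T{\left(n \right)} = \frac{2 n}{-56 + n}$ ($T{\left(n \right)} = \frac{2 n}{n - 56} = \frac{2 n}{-56 + n}$)
$T{\left(-89 \right)} + 14964 = 2 \left(-89\right) \frac{1}{-56 - 89} + 14964 = 2 \left(-89\right) \frac{1}{-145} + 14964 = 2 \left(-89\right) \left(- \frac{1}{145}\right) + 14964 = \frac{178}{145} + 14964 = \frac{2169958}{145}$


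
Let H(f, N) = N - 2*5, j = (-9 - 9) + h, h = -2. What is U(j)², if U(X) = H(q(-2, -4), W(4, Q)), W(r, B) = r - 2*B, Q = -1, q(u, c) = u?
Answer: 16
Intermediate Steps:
j = -20 (j = (-9 - 9) - 2 = -18 - 2 = -20)
H(f, N) = -10 + N (H(f, N) = N - 10 = -10 + N)
U(X) = -4 (U(X) = -10 + (4 - 2*(-1)) = -10 + (4 + 2) = -10 + 6 = -4)
U(j)² = (-4)² = 16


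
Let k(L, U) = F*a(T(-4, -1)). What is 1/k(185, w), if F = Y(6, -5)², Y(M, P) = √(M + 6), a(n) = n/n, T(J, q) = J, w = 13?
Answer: 1/12 ≈ 0.083333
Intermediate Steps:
a(n) = 1
Y(M, P) = √(6 + M)
F = 12 (F = (√(6 + 6))² = (√12)² = (2*√3)² = 12)
k(L, U) = 12 (k(L, U) = 12*1 = 12)
1/k(185, w) = 1/12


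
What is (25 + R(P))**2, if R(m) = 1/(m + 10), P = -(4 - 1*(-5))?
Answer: 676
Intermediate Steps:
P = -9 (P = -(4 + 5) = -1*9 = -9)
R(m) = 1/(10 + m)
(25 + R(P))**2 = (25 + 1/(10 - 9))**2 = (25 + 1/1)**2 = (25 + 1)**2 = 26**2 = 676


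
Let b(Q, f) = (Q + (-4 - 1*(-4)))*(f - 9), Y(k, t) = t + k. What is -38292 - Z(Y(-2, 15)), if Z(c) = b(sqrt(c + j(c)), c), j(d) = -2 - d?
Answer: -38292 - 4*I*sqrt(2) ≈ -38292.0 - 5.6569*I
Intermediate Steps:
Y(k, t) = k + t
b(Q, f) = Q*(-9 + f) (b(Q, f) = (Q + (-4 + 4))*(-9 + f) = (Q + 0)*(-9 + f) = Q*(-9 + f))
Z(c) = I*sqrt(2)*(-9 + c) (Z(c) = sqrt(c + (-2 - c))*(-9 + c) = sqrt(-2)*(-9 + c) = (I*sqrt(2))*(-9 + c) = I*sqrt(2)*(-9 + c))
-38292 - Z(Y(-2, 15)) = -38292 - I*sqrt(2)*(-9 + (-2 + 15)) = -38292 - I*sqrt(2)*(-9 + 13) = -38292 - I*sqrt(2)*4 = -38292 - 4*I*sqrt(2)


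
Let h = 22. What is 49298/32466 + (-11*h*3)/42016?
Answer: 511933613/341022864 ≈ 1.5012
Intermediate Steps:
49298/32466 + (-11*h*3)/42016 = 49298/32466 + (-11*22*3)/42016 = 49298*(1/32466) - 242*3*(1/42016) = 24649/16233 - 726*1/42016 = 24649/16233 - 363/21008 = 511933613/341022864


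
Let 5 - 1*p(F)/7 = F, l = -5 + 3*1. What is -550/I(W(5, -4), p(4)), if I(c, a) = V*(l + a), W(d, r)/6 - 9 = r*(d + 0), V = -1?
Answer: 110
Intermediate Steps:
l = -2 (l = -5 + 3 = -2)
W(d, r) = 54 + 6*d*r (W(d, r) = 54 + 6*(r*(d + 0)) = 54 + 6*(r*d) = 54 + 6*(d*r) = 54 + 6*d*r)
p(F) = 35 - 7*F
I(c, a) = 2 - a (I(c, a) = -(-2 + a) = 2 - a)
-550/I(W(5, -4), p(4)) = -550/(2 - (35 - 7*4)) = -550/(2 - (35 - 28)) = -550/(2 - 1*7) = -550/(2 - 7) = -550/(-5) = -⅕*(-550) = 110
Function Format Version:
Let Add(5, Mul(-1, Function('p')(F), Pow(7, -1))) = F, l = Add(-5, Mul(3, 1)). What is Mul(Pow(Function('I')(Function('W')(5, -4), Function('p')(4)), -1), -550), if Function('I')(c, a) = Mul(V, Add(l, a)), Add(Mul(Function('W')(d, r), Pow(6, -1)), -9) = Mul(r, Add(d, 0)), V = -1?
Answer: 110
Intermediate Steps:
l = -2 (l = Add(-5, 3) = -2)
Function('W')(d, r) = Add(54, Mul(6, d, r)) (Function('W')(d, r) = Add(54, Mul(6, Mul(r, Add(d, 0)))) = Add(54, Mul(6, Mul(r, d))) = Add(54, Mul(6, Mul(d, r))) = Add(54, Mul(6, d, r)))
Function('p')(F) = Add(35, Mul(-7, F))
Function('I')(c, a) = Add(2, Mul(-1, a)) (Function('I')(c, a) = Mul(-1, Add(-2, a)) = Add(2, Mul(-1, a)))
Mul(Pow(Function('I')(Function('W')(5, -4), Function('p')(4)), -1), -550) = Mul(Pow(Add(2, Mul(-1, Add(35, Mul(-7, 4)))), -1), -550) = Mul(Pow(Add(2, Mul(-1, Add(35, -28))), -1), -550) = Mul(Pow(Add(2, Mul(-1, 7)), -1), -550) = Mul(Pow(Add(2, -7), -1), -550) = Mul(Pow(-5, -1), -550) = Mul(Rational(-1, 5), -550) = 110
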